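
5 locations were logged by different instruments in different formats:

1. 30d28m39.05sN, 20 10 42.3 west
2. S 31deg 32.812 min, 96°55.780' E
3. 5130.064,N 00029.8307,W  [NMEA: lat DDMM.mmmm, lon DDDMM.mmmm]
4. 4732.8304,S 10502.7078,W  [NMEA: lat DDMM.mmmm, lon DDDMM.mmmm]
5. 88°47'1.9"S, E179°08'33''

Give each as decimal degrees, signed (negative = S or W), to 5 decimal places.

1. 30.47751, -20.17842
2. -31.54687, 96.92967
3. 51.50107, -0.49718
4. -47.54717, -105.04513
5. -88.78386, 179.14250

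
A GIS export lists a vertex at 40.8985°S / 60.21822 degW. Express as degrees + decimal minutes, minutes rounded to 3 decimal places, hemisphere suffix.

40° 53.910′ S, 60° 13.093′ W

Lat: fractional part 0.898500 → 53.91000 minutes
Lon: fractional part 0.218220 → 13.09320 minutes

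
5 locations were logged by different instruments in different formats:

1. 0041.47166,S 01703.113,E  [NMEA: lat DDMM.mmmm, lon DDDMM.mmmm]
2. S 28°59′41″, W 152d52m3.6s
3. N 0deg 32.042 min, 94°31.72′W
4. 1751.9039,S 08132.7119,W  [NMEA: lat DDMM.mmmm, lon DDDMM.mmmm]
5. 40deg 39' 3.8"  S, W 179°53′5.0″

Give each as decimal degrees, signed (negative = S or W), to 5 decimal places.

1. -0.69119, 17.05188
2. -28.99472, -152.86767
3. 0.53403, -94.52867
4. -17.86507, -81.54520
5. -40.65106, -179.88472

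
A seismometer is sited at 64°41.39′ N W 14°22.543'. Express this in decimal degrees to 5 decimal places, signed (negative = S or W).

Latitude: 64 + 41.39/60 = 64.689833
N → positive
λ: 22.543′ = 0.375717°; total 14.375717
hemisphere W, so the sign is −

64.68983, -14.37572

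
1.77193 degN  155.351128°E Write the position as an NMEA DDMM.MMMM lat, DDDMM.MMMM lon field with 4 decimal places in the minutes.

0146.3158,N / 15521.0677,E

Lat: fractional part 0.771930 → 46.315800 minutes
Longitude: minutes = (155.351128 − 155) × 60 = 21.067680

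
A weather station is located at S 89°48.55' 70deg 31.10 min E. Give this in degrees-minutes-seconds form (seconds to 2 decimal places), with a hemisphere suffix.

φ: fractional minutes 0.55000 × 60 = 33.0000″
λ: fractional minutes 0.10000 × 60 = 6.0000″

89°48′33.00″ S, 70°31′6.00″ E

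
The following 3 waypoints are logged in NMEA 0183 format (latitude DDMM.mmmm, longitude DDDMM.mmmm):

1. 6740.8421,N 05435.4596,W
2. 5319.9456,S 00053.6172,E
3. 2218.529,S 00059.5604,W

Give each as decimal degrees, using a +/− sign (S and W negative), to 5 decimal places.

Point 1:
  Lat: split at 2 digits → 67° and 40.8421′; 67 + 40.8421/60 = 67.680702
  N → positive
  λ: split at 3 digits → 054° and 35.4596′; 54 + 35.4596/60 = 54.590993
  W → negative
Point 2:
  Lat: degrees = first 2 digits = 53, minutes = 19.9456; 53 + 19.9456/60 = 53.332427
  S ⇒ negate
  λ: degrees = first 3 digits = 0, minutes = 53.6172; 0 + 53.6172/60 = 0.893620
  E ⇒ keep positive
Point 3:
  Lat: split at 2 digits → 22° and 18.529′; 22 + 18.529/60 = 22.308817
  S → negative
  Longitude: degrees = first 3 digits = 0, minutes = 59.5604; 0 + 59.5604/60 = 0.992673
  W ⇒ negate

1. 67.68070, -54.59099
2. -53.33243, 0.89362
3. -22.30882, -0.99267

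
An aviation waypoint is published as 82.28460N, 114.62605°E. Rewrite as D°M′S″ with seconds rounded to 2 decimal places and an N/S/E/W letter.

Latitude: 0.284600 × 60 = 17.07600′ → 17′, remainder × 60 = 4.5600″
λ: 0.626050 × 60 = 37.56300′ → 37′, remainder × 60 = 33.7800″

82°17′4.56″ N, 114°37′33.78″ E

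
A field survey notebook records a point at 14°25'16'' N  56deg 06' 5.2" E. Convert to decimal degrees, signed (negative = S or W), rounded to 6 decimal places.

φ: 25′ + 16″ = 25.26667′; 14 + 25.26667/60 = 14.4211111
N ⇒ keep positive
Longitude: 56° + 6/60 + 5.2/3600 = 56 + 0.100000 + 0.001444 = 56.1014444
E ⇒ keep positive

14.421111, 56.101444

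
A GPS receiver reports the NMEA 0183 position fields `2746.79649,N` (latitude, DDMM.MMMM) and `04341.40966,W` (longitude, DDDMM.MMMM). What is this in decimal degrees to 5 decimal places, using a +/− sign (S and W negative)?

27.77994, -43.69016

Lat: degrees = first 2 digits = 27, minutes = 46.79649; 27 + 46.79649/60 = 27.779942
N ⇒ keep positive
Lon: degrees = first 3 digits = 43, minutes = 41.40966; 43 + 41.40966/60 = 43.690161
hemisphere W, so the sign is −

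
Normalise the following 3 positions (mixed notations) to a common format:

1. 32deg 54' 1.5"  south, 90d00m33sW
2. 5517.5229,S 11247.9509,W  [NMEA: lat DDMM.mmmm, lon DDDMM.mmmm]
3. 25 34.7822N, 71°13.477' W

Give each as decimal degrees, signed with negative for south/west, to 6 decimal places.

1. -32.900417, -90.009167
2. -55.292048, -112.799182
3. 25.579703, -71.224617

Point 1:
  φ: 54′ + 1.5″ = 54.02500′; 32 + 54.02500/60 = 32.9004167
  S ⇒ negate
  Lon: 90 + 0/60 + 33/3600 = 90.0091667
  W ⇒ negate
Point 2:
  Lat: degrees = first 2 digits = 55, minutes = 17.5229; 55 + 17.5229/60 = 55.2920483
  S → negative
  Lon: split at 3 digits → 112° and 47.9509′; 112 + 47.9509/60 = 112.7991817
  W ⇒ negate
Point 3:
  Lat: 34.7822′ = 0.579703°; total 25.5797033
  N → positive
  λ: 13.477′ = 0.224617°; total 71.2246167
  W ⇒ negate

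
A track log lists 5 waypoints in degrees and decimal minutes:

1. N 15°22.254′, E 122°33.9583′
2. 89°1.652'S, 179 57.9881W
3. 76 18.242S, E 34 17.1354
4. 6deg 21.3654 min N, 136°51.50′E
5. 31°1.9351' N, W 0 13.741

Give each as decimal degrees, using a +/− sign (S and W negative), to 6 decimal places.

Point 1:
  Latitude: 15 + 22.254/60 = 15.3709000
  N → positive
  Lon: 122 + 33.9583/60 = 122.5659717
  E → positive
Point 2:
  Latitude: 89 + 1.652/60 = 89.0275333
  S ⇒ negate
  Lon: 179 + 57.9881/60 = 179.9664683
  W → negative
Point 3:
  Latitude: 76 + 18.242/60 = 76.3040333
  S ⇒ negate
  Lon: 34 + 17.1354/60 = 34.2855900
  E ⇒ keep positive
Point 4:
  φ: 21.3654′ = 0.356090°; total 6.3560900
  N ⇒ keep positive
  λ: 136 + 51.5/60 = 136.8583333
  E ⇒ keep positive
Point 5:
  φ: 31 + 1.9351/60 = 31.0322517
  N → positive
  Lon: 0 + 13.741/60 = 0.2290167
  W ⇒ negate

1. 15.370900, 122.565972
2. -89.027533, -179.966468
3. -76.304033, 34.285590
4. 6.356090, 136.858333
5. 31.032252, -0.229017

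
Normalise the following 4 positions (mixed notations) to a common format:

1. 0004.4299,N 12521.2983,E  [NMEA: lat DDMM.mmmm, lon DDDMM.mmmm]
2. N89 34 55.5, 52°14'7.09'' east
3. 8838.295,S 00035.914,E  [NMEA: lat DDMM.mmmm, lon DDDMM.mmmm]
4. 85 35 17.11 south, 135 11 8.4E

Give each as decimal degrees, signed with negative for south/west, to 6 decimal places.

1. 0.073832, 125.354972
2. 89.582083, 52.235303
3. -88.638250, 0.598567
4. -85.588086, 135.185667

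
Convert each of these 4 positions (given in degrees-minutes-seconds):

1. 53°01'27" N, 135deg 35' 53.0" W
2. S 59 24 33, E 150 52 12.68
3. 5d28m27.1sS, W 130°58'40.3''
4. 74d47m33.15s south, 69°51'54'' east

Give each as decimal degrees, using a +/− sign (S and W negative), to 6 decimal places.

Point 1:
  φ: 53° + 1/60 + 27/3600 = 53 + 0.016667 + 0.007500 = 53.0241667
  N → positive
  Lon: 135 + 35/60 + 53/3600 = 135.5980556
  W ⇒ negate
Point 2:
  Latitude: 59 + 24/60 + 33/3600 = 59.4091667
  S ⇒ negate
  λ: 150° + 52/60 + 12.68/3600 = 150 + 0.866667 + 0.003522 = 150.8701889
  E ⇒ keep positive
Point 3:
  φ: 5° + 28/60 + 27.1/3600 = 5 + 0.466667 + 0.007528 = 5.4741944
  hemisphere S, so the sign is −
  Longitude: 130 + 58/60 + 40.3/3600 = 130.9778611
  W ⇒ negate
Point 4:
  Lat: 74° + 47/60 + 33.15/3600 = 74 + 0.783333 + 0.009208 = 74.7925417
  hemisphere S, so the sign is −
  Longitude: 51′ + 54″ = 51.90000′; 69 + 51.90000/60 = 69.8650000
  E ⇒ keep positive

1. 53.024167, -135.598056
2. -59.409167, 150.870189
3. -5.474194, -130.977861
4. -74.792542, 69.865000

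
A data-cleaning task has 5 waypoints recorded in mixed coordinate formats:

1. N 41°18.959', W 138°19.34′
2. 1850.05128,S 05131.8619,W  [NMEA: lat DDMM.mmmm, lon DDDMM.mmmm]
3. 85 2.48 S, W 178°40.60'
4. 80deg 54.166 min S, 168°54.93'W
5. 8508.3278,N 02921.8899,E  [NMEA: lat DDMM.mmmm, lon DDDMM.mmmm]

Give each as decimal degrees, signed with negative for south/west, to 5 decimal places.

Point 1:
  Lat: 18.959′ = 0.315983°; total 41.315983
  N → positive
  Lon: 19.34′ = 0.322333°; total 138.322333
  W ⇒ negate
Point 2:
  Latitude: degrees = first 2 digits = 18, minutes = 50.05128; 18 + 50.05128/60 = 18.834188
  S ⇒ negate
  λ: degrees = first 3 digits = 51, minutes = 31.8619; 51 + 31.8619/60 = 51.531032
  W → negative
Point 3:
  φ: 85 + 2.48/60 = 85.041333
  hemisphere S, so the sign is −
  λ: 178 + 40.6/60 = 178.676667
  W ⇒ negate
Point 4:
  Latitude: 80 + 54.166/60 = 80.902767
  S ⇒ negate
  Lon: 168 + 54.93/60 = 168.915500
  W ⇒ negate
Point 5:
  Latitude: split at 2 digits → 85° and 8.3278′; 85 + 8.3278/60 = 85.138797
  N → positive
  Lon: split at 3 digits → 029° and 21.8899′; 29 + 21.8899/60 = 29.364832
  E ⇒ keep positive

1. 41.31598, -138.32233
2. -18.83419, -51.53103
3. -85.04133, -178.67667
4. -80.90277, -168.91550
5. 85.13880, 29.36483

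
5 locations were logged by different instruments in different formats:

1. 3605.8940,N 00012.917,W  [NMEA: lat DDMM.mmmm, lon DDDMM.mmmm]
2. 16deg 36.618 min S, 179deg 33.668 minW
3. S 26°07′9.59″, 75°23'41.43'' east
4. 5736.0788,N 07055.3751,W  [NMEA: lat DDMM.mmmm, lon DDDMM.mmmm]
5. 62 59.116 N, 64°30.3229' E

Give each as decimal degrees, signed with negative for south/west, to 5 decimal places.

Point 1:
  Lat: split at 2 digits → 36° and 5.894′; 36 + 5.894/60 = 36.098233
  N → positive
  λ: split at 3 digits → 000° and 12.917′; 0 + 12.917/60 = 0.215283
  W ⇒ negate
Point 2:
  Lat: 36.618′ = 0.610300°; total 16.610300
  S ⇒ negate
  Longitude: 179 + 33.668/60 = 179.561133
  W → negative
Point 3:
  Latitude: 7′ + 9.59″ = 7.15983′; 26 + 7.15983/60 = 26.119331
  hemisphere S, so the sign is −
  λ: 75° + 23/60 + 41.43/3600 = 75 + 0.383333 + 0.011508 = 75.394842
  E ⇒ keep positive
Point 4:
  Lat: split at 2 digits → 57° and 36.0788′; 57 + 36.0788/60 = 57.601313
  N ⇒ keep positive
  Lon: split at 3 digits → 070° and 55.3751′; 70 + 55.3751/60 = 70.922918
  hemisphere W, so the sign is −
Point 5:
  φ: 62 + 59.116/60 = 62.985267
  N → positive
  Lon: 64 + 30.3229/60 = 64.505382
  E ⇒ keep positive

1. 36.09823, -0.21528
2. -16.61030, -179.56113
3. -26.11933, 75.39484
4. 57.60131, -70.92292
5. 62.98527, 64.50538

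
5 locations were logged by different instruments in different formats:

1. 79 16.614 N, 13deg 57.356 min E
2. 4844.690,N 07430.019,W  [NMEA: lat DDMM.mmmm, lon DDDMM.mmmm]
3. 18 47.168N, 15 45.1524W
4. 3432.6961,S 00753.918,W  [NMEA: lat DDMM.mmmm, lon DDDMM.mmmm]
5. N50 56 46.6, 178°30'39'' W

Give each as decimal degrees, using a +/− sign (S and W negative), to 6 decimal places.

1. 79.276900, 13.955933
2. 48.744833, -74.500317
3. 18.786133, -15.752540
4. -34.544935, -7.898633
5. 50.946278, -178.510833

Point 1:
  Lat: 79 + 16.614/60 = 79.2769000
  N → positive
  Longitude: 13 + 57.356/60 = 13.9559333
  E ⇒ keep positive
Point 2:
  φ: degrees = first 2 digits = 48, minutes = 44.69; 48 + 44.69/60 = 48.7448333
  N ⇒ keep positive
  Longitude: degrees = first 3 digits = 74, minutes = 30.019; 74 + 30.019/60 = 74.5003167
  W → negative
Point 3:
  Latitude: 18 + 47.168/60 = 18.7861333
  N ⇒ keep positive
  Longitude: 45.1524′ = 0.752540°; total 15.7525400
  W ⇒ negate
Point 4:
  Latitude: split at 2 digits → 34° and 32.6961′; 34 + 32.6961/60 = 34.5449350
  S → negative
  Longitude: degrees = first 3 digits = 7, minutes = 53.918; 7 + 53.918/60 = 7.8986333
  hemisphere W, so the sign is −
Point 5:
  Lat: 56′ + 46.6″ = 56.77667′; 50 + 56.77667/60 = 50.9462778
  N ⇒ keep positive
  λ: 178 + 30/60 + 39/3600 = 178.5108333
  W ⇒ negate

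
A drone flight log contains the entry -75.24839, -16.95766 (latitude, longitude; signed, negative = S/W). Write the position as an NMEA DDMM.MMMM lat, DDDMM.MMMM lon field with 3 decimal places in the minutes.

7514.903,S / 01657.460,W

Latitude is negative → S; |value| = 75.248390
Latitude: 75° + 0.248390 × 60 = 75° 14.90340′
Longitude is negative → W; |value| = 16.957660
Lon: 16° + 0.957660 × 60 = 16° 57.45960′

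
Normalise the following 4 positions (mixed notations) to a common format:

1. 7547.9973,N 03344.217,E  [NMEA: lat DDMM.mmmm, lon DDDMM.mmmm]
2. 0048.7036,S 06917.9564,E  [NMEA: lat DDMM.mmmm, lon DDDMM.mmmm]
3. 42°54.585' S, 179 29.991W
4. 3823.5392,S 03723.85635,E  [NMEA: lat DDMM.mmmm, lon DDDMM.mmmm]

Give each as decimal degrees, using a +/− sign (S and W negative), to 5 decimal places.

1. 75.79996, 33.73695
2. -0.81173, 69.29927
3. -42.90975, -179.49985
4. -38.39232, 37.39761

Point 1:
  Latitude: split at 2 digits → 75° and 47.9973′; 75 + 47.9973/60 = 75.799955
  N → positive
  λ: degrees = first 3 digits = 33, minutes = 44.217; 33 + 44.217/60 = 33.736950
  E → positive
Point 2:
  Lat: degrees = first 2 digits = 0, minutes = 48.7036; 0 + 48.7036/60 = 0.811727
  hemisphere S, so the sign is −
  λ: degrees = first 3 digits = 69, minutes = 17.9564; 69 + 17.9564/60 = 69.299273
  E ⇒ keep positive
Point 3:
  Lat: 54.585′ = 0.909750°; total 42.909750
  hemisphere S, so the sign is −
  Longitude: 179 + 29.991/60 = 179.499850
  hemisphere W, so the sign is −
Point 4:
  Latitude: split at 2 digits → 38° and 23.5392′; 38 + 23.5392/60 = 38.392320
  S ⇒ negate
  λ: degrees = first 3 digits = 37, minutes = 23.85635; 37 + 23.85635/60 = 37.397606
  E ⇒ keep positive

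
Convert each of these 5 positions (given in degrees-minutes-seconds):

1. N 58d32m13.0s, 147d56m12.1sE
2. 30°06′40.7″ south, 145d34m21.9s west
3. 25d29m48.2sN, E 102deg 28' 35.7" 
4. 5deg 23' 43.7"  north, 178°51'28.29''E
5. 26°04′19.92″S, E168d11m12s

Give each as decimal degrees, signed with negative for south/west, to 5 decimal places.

Point 1:
  Lat: 58° + 32/60 + 13/3600 = 58 + 0.533333 + 0.003611 = 58.536944
  N → positive
  Lon: 56′ + 12.1″ = 56.20167′; 147 + 56.20167/60 = 147.936694
  E ⇒ keep positive
Point 2:
  Lat: 30° + 6/60 + 40.7/3600 = 30 + 0.100000 + 0.011306 = 30.111306
  hemisphere S, so the sign is −
  Longitude: 145 + 34/60 + 21.9/3600 = 145.572750
  hemisphere W, so the sign is −
Point 3:
  Latitude: 29′ + 48.2″ = 29.80333′; 25 + 29.80333/60 = 25.496722
  N ⇒ keep positive
  Lon: 102° + 28/60 + 35.7/3600 = 102 + 0.466667 + 0.009917 = 102.476583
  E ⇒ keep positive
Point 4:
  Lat: 23′ + 43.7″ = 23.72833′; 5 + 23.72833/60 = 5.395472
  N ⇒ keep positive
  Lon: 51′ + 28.29″ = 51.47150′; 178 + 51.47150/60 = 178.857858
  E ⇒ keep positive
Point 5:
  Latitude: 26° + 4/60 + 19.92/3600 = 26 + 0.066667 + 0.005533 = 26.072200
  S → negative
  λ: 168 + 11/60 + 12/3600 = 168.186667
  E → positive

1. 58.53694, 147.93669
2. -30.11131, -145.57275
3. 25.49672, 102.47658
4. 5.39547, 178.85786
5. -26.07220, 168.18667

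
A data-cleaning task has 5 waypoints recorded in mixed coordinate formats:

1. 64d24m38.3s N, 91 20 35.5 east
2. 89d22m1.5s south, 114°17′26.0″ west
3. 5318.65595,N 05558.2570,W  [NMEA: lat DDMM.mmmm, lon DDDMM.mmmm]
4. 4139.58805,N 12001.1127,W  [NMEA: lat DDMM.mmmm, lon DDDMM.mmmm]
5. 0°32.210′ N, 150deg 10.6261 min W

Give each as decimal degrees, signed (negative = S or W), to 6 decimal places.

Point 1:
  Latitude: 24′ + 38.3″ = 24.63833′; 64 + 24.63833/60 = 64.4106389
  N → positive
  Lon: 91° + 20/60 + 35.5/3600 = 91 + 0.333333 + 0.009861 = 91.3431944
  E ⇒ keep positive
Point 2:
  φ: 89 + 22/60 + 1.5/3600 = 89.3670833
  S → negative
  Longitude: 114° + 17/60 + 26/3600 = 114 + 0.283333 + 0.007222 = 114.2905556
  W ⇒ negate
Point 3:
  φ: degrees = first 2 digits = 53, minutes = 18.65595; 53 + 18.65595/60 = 53.3109325
  N ⇒ keep positive
  λ: degrees = first 3 digits = 55, minutes = 58.257; 55 + 58.257/60 = 55.9709500
  hemisphere W, so the sign is −
Point 4:
  Latitude: degrees = first 2 digits = 41, minutes = 39.58805; 41 + 39.58805/60 = 41.6598008
  N ⇒ keep positive
  Longitude: degrees = first 3 digits = 120, minutes = 1.1127; 120 + 1.1127/60 = 120.0185450
  hemisphere W, so the sign is −
Point 5:
  φ: 32.21′ = 0.536833°; total 0.5368333
  N ⇒ keep positive
  Lon: 10.6261′ = 0.177102°; total 150.1771017
  hemisphere W, so the sign is −

1. 64.410639, 91.343194
2. -89.367083, -114.290556
3. 53.310933, -55.970950
4. 41.659801, -120.018545
5. 0.536833, -150.177102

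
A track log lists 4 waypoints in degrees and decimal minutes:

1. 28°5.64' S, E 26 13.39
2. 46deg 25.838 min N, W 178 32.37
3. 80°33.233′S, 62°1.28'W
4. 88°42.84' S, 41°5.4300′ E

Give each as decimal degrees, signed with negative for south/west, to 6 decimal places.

1. -28.094000, 26.223167
2. 46.430633, -178.539500
3. -80.553883, -62.021333
4. -88.714000, 41.090500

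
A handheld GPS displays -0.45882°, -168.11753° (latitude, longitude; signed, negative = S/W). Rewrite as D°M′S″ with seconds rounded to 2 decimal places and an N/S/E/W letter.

0°27′31.75″ S, 168°07′3.11″ W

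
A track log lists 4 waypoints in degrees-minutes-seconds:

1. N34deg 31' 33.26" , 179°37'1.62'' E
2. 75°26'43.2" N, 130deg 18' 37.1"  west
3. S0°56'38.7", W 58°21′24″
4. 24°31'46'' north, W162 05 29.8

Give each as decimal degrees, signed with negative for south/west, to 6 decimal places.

1. 34.525906, 179.617117
2. 75.445333, -130.310306
3. -0.944083, -58.356667
4. 24.529444, -162.091611

Point 1:
  Lat: 34 + 31/60 + 33.26/3600 = 34.5259056
  N → positive
  Longitude: 179° + 37/60 + 1.62/3600 = 179 + 0.616667 + 0.000450 = 179.6171167
  E ⇒ keep positive
Point 2:
  Latitude: 75° + 26/60 + 43.2/3600 = 75 + 0.433333 + 0.012000 = 75.4453333
  N → positive
  λ: 130 + 18/60 + 37.1/3600 = 130.3103056
  hemisphere W, so the sign is −
Point 3:
  Lat: 56′ + 38.7″ = 56.64500′; 0 + 56.64500/60 = 0.9440833
  hemisphere S, so the sign is −
  λ: 21′ + 24″ = 21.40000′; 58 + 21.40000/60 = 58.3566667
  W → negative
Point 4:
  Lat: 24 + 31/60 + 46/3600 = 24.5294444
  N → positive
  λ: 162° + 5/60 + 29.8/3600 = 162 + 0.083333 + 0.008278 = 162.0916111
  W → negative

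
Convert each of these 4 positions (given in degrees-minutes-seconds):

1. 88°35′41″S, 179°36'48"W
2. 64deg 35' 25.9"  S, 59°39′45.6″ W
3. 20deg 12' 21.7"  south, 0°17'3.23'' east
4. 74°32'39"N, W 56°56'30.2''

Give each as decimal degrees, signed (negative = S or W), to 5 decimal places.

1. -88.59472, -179.61333
2. -64.59053, -59.66267
3. -20.20603, 0.28423
4. 74.54417, -56.94172

Point 1:
  Latitude: 88° + 35/60 + 41/3600 = 88 + 0.583333 + 0.011389 = 88.594722
  hemisphere S, so the sign is −
  Longitude: 179° + 36/60 + 48/3600 = 179 + 0.600000 + 0.013333 = 179.613333
  W ⇒ negate
Point 2:
  φ: 64° + 35/60 + 25.9/3600 = 64 + 0.583333 + 0.007194 = 64.590528
  S → negative
  Longitude: 59° + 39/60 + 45.6/3600 = 59 + 0.650000 + 0.012667 = 59.662667
  hemisphere W, so the sign is −
Point 3:
  Latitude: 20 + 12/60 + 21.7/3600 = 20.206028
  hemisphere S, so the sign is −
  Longitude: 17′ + 3.23″ = 17.05383′; 0 + 17.05383/60 = 0.284231
  E ⇒ keep positive
Point 4:
  φ: 74 + 32/60 + 39/3600 = 74.544167
  N ⇒ keep positive
  Longitude: 56° + 56/60 + 30.2/3600 = 56 + 0.933333 + 0.008389 = 56.941722
  W → negative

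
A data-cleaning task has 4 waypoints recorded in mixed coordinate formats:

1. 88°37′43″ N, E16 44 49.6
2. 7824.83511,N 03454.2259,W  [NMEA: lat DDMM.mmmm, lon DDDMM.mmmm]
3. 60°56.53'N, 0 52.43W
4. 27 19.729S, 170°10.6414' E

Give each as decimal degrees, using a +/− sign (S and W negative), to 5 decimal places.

1. 88.62861, 16.74711
2. 78.41392, -34.90377
3. 60.94217, -0.87383
4. -27.32882, 170.17736

Point 1:
  Lat: 88 + 37/60 + 43/3600 = 88.628611
  N → positive
  Longitude: 16° + 44/60 + 49.6/3600 = 16 + 0.733333 + 0.013778 = 16.747111
  E ⇒ keep positive
Point 2:
  Latitude: split at 2 digits → 78° and 24.83511′; 78 + 24.83511/60 = 78.413919
  N → positive
  Longitude: split at 3 digits → 034° and 54.2259′; 34 + 54.2259/60 = 34.903765
  hemisphere W, so the sign is −
Point 3:
  Latitude: 60 + 56.53/60 = 60.942167
  N → positive
  Longitude: 0 + 52.43/60 = 0.873833
  hemisphere W, so the sign is −
Point 4:
  φ: 19.729′ = 0.328817°; total 27.328817
  S ⇒ negate
  Longitude: 170 + 10.6414/60 = 170.177357
  E ⇒ keep positive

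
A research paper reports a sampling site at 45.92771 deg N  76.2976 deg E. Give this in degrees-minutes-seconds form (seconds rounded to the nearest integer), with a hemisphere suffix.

φ: whole degrees 45; 55.66260′ → 55′ and 39.76″
λ: 0.297600° → 17.85600′; 0.85600 × 60 = 51.36″

45°55′40″ N, 76°17′51″ E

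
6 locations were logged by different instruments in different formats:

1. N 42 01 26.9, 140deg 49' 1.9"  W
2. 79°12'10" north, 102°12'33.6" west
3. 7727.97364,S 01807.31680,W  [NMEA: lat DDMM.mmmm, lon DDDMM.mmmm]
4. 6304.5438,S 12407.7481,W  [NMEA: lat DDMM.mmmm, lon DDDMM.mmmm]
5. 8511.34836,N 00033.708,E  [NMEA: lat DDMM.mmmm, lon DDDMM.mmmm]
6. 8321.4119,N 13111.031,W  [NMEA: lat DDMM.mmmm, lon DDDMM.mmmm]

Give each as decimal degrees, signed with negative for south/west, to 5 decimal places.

1. 42.02414, -140.81719
2. 79.20278, -102.20933
3. -77.46623, -18.12195
4. -63.07573, -124.12914
5. 85.18914, 0.56180
6. 83.35687, -131.18385

Point 1:
  φ: 1′ + 26.9″ = 1.44833′; 42 + 1.44833/60 = 42.024139
  N ⇒ keep positive
  Lon: 140 + 49/60 + 1.9/3600 = 140.817194
  W → negative
Point 2:
  Lat: 12′ + 10″ = 12.16667′; 79 + 12.16667/60 = 79.202778
  N ⇒ keep positive
  Longitude: 102° + 12/60 + 33.6/3600 = 102 + 0.200000 + 0.009333 = 102.209333
  W → negative
Point 3:
  Lat: split at 2 digits → 77° and 27.97364′; 77 + 27.97364/60 = 77.466227
  S → negative
  Lon: split at 3 digits → 018° and 7.3168′; 18 + 7.3168/60 = 18.121947
  W ⇒ negate
Point 4:
  Lat: degrees = first 2 digits = 63, minutes = 4.5438; 63 + 4.5438/60 = 63.075730
  S → negative
  λ: split at 3 digits → 124° and 7.7481′; 124 + 7.7481/60 = 124.129135
  W ⇒ negate
Point 5:
  Lat: split at 2 digits → 85° and 11.34836′; 85 + 11.34836/60 = 85.189139
  N ⇒ keep positive
  λ: degrees = first 3 digits = 0, minutes = 33.708; 0 + 33.708/60 = 0.561800
  E ⇒ keep positive
Point 6:
  Lat: degrees = first 2 digits = 83, minutes = 21.4119; 83 + 21.4119/60 = 83.356865
  N ⇒ keep positive
  λ: split at 3 digits → 131° and 11.031′; 131 + 11.031/60 = 131.183850
  hemisphere W, so the sign is −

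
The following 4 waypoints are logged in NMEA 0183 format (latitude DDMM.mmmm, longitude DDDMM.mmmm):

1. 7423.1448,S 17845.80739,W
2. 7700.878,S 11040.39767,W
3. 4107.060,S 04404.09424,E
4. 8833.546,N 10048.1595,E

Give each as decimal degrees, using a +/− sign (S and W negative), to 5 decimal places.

1. -74.38575, -178.76346
2. -77.01463, -110.67329
3. -41.11767, 44.06824
4. 88.55910, 100.80266

Point 1:
  Lat: degrees = first 2 digits = 74, minutes = 23.1448; 74 + 23.1448/60 = 74.385747
  S ⇒ negate
  λ: split at 3 digits → 178° and 45.80739′; 178 + 45.80739/60 = 178.763457
  W → negative
Point 2:
  Latitude: split at 2 digits → 77° and 0.878′; 77 + 0.878/60 = 77.014633
  hemisphere S, so the sign is −
  Longitude: split at 3 digits → 110° and 40.39767′; 110 + 40.39767/60 = 110.673295
  W → negative
Point 3:
  φ: split at 2 digits → 41° and 7.06′; 41 + 7.06/60 = 41.117667
  hemisphere S, so the sign is −
  λ: degrees = first 3 digits = 44, minutes = 4.09424; 44 + 4.09424/60 = 44.068237
  E → positive
Point 4:
  Latitude: split at 2 digits → 88° and 33.546′; 88 + 33.546/60 = 88.559100
  N → positive
  Lon: split at 3 digits → 100° and 48.1595′; 100 + 48.1595/60 = 100.802658
  E ⇒ keep positive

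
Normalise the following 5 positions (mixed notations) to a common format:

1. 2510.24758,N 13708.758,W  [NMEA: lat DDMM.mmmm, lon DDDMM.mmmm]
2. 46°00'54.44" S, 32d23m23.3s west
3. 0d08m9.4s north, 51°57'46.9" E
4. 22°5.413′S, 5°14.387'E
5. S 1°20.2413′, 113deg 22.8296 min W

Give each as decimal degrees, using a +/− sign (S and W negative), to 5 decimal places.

Point 1:
  Latitude: split at 2 digits → 25° and 10.24758′; 25 + 10.24758/60 = 25.170793
  N → positive
  Longitude: split at 3 digits → 137° and 8.758′; 137 + 8.758/60 = 137.145967
  hemisphere W, so the sign is −
Point 2:
  Latitude: 0′ + 54.44″ = 0.90733′; 46 + 0.90733/60 = 46.015122
  S ⇒ negate
  Lon: 23′ + 23.3″ = 23.38833′; 32 + 23.38833/60 = 32.389806
  W → negative
Point 3:
  φ: 0° + 8/60 + 9.4/3600 = 0 + 0.133333 + 0.002611 = 0.135944
  N → positive
  λ: 57′ + 46.9″ = 57.78167′; 51 + 57.78167/60 = 51.963028
  E → positive
Point 4:
  Lat: 22 + 5.413/60 = 22.090217
  S ⇒ negate
  Longitude: 5 + 14.387/60 = 5.239783
  E → positive
Point 5:
  Lat: 20.2413′ = 0.337355°; total 1.337355
  hemisphere S, so the sign is −
  λ: 22.8296′ = 0.380493°; total 113.380493
  W → negative

1. 25.17079, -137.14597
2. -46.01512, -32.38981
3. 0.13594, 51.96303
4. -22.09022, 5.23978
5. -1.33736, -113.38049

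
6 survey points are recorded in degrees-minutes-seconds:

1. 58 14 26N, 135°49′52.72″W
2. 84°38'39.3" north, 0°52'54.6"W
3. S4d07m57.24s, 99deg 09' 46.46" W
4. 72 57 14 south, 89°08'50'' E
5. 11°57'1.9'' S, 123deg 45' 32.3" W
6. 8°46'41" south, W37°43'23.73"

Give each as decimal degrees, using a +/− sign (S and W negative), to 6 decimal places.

Point 1:
  Latitude: 14′ + 26″ = 14.43333′; 58 + 14.43333/60 = 58.2405556
  N ⇒ keep positive
  Lon: 49′ + 52.72″ = 49.87867′; 135 + 49.87867/60 = 135.8313111
  W ⇒ negate
Point 2:
  Lat: 84 + 38/60 + 39.3/3600 = 84.6442500
  N ⇒ keep positive
  λ: 52′ + 54.6″ = 52.91000′; 0 + 52.91000/60 = 0.8818333
  W ⇒ negate
Point 3:
  φ: 4 + 7/60 + 57.24/3600 = 4.1325667
  S → negative
  Lon: 9′ + 46.46″ = 9.77433′; 99 + 9.77433/60 = 99.1629056
  W → negative
Point 4:
  Latitude: 72 + 57/60 + 14/3600 = 72.9538889
  hemisphere S, so the sign is −
  Lon: 89 + 8/60 + 50/3600 = 89.1472222
  E → positive
Point 5:
  Latitude: 57′ + 1.9″ = 57.03167′; 11 + 57.03167/60 = 11.9505278
  hemisphere S, so the sign is −
  Longitude: 123° + 45/60 + 32.3/3600 = 123 + 0.750000 + 0.008972 = 123.7589722
  W ⇒ negate
Point 6:
  Latitude: 8 + 46/60 + 41/3600 = 8.7780556
  hemisphere S, so the sign is −
  λ: 37° + 43/60 + 23.73/3600 = 37 + 0.716667 + 0.006592 = 37.7232583
  W → negative

1. 58.240556, -135.831311
2. 84.644250, -0.881833
3. -4.132567, -99.162906
4. -72.953889, 89.147222
5. -11.950528, -123.758972
6. -8.778056, -37.723258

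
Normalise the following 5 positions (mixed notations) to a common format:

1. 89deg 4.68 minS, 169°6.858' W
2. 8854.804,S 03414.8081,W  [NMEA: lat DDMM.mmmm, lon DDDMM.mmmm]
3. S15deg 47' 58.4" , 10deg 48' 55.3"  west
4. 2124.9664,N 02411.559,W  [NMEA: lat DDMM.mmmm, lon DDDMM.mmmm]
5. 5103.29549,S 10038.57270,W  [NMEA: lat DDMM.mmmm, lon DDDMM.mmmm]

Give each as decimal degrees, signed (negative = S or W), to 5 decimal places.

1. -89.07800, -169.11430
2. -88.91340, -34.24680
3. -15.79956, -10.81536
4. 21.41611, -24.19265
5. -51.05492, -100.64288

Point 1:
  Latitude: 4.68′ = 0.078000°; total 89.078000
  hemisphere S, so the sign is −
  Longitude: 169 + 6.858/60 = 169.114300
  W → negative
Point 2:
  φ: degrees = first 2 digits = 88, minutes = 54.804; 88 + 54.804/60 = 88.913400
  S → negative
  λ: degrees = first 3 digits = 34, minutes = 14.8081; 34 + 14.8081/60 = 34.246802
  hemisphere W, so the sign is −
Point 3:
  Lat: 47′ + 58.4″ = 47.97333′; 15 + 47.97333/60 = 15.799556
  S ⇒ negate
  Longitude: 10 + 48/60 + 55.3/3600 = 10.815361
  W ⇒ negate
Point 4:
  φ: degrees = first 2 digits = 21, minutes = 24.9664; 21 + 24.9664/60 = 21.416107
  N → positive
  λ: degrees = first 3 digits = 24, minutes = 11.559; 24 + 11.559/60 = 24.192650
  hemisphere W, so the sign is −
Point 5:
  φ: split at 2 digits → 51° and 3.29549′; 51 + 3.29549/60 = 51.054925
  S ⇒ negate
  λ: degrees = first 3 digits = 100, minutes = 38.5727; 100 + 38.5727/60 = 100.642878
  W ⇒ negate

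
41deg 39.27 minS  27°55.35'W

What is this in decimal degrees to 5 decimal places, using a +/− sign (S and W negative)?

-41.65450, -27.92250

Latitude: 41 + 39.27/60 = 41.654500
S → negative
λ: 27 + 55.35/60 = 27.922500
W ⇒ negate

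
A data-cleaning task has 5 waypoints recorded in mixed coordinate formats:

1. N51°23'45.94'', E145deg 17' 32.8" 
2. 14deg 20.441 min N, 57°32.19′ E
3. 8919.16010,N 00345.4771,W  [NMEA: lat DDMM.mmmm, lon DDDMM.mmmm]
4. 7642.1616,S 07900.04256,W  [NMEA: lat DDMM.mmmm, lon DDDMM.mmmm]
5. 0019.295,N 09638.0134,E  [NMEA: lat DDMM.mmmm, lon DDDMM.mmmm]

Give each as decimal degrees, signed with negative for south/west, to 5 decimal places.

1. 51.39609, 145.29244
2. 14.34068, 57.53650
3. 89.31934, -3.75795
4. -76.70269, -79.00071
5. 0.32158, 96.63356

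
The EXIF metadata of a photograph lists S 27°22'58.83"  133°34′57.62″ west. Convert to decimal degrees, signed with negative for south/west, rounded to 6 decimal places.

-27.383008, -133.582672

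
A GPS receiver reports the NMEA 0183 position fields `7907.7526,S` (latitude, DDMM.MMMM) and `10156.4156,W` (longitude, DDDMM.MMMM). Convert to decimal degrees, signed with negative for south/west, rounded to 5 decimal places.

-79.12921, -101.94026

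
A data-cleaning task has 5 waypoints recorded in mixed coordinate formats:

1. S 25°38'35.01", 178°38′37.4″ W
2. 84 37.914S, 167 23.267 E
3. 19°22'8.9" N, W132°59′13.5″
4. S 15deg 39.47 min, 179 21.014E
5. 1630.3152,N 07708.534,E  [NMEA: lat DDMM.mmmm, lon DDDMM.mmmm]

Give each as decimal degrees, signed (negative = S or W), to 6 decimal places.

1. -25.643058, -178.643722
2. -84.631900, 167.387783
3. 19.369139, -132.987083
4. -15.657833, 179.350233
5. 16.505253, 77.142233

Point 1:
  φ: 38′ + 35.01″ = 38.58350′; 25 + 38.58350/60 = 25.6430583
  hemisphere S, so the sign is −
  λ: 178° + 38/60 + 37.4/3600 = 178 + 0.633333 + 0.010389 = 178.6437222
  W → negative
Point 2:
  φ: 37.914′ = 0.631900°; total 84.6319000
  S → negative
  λ: 23.267′ = 0.387783°; total 167.3877833
  E → positive
Point 3:
  Lat: 22′ + 8.9″ = 22.14833′; 19 + 22.14833/60 = 19.3691389
  N → positive
  λ: 132° + 59/60 + 13.5/3600 = 132 + 0.983333 + 0.003750 = 132.9870833
  W ⇒ negate
Point 4:
  φ: 39.47′ = 0.657833°; total 15.6578333
  hemisphere S, so the sign is −
  Lon: 21.014′ = 0.350233°; total 179.3502333
  E ⇒ keep positive
Point 5:
  φ: split at 2 digits → 16° and 30.3152′; 16 + 30.3152/60 = 16.5052533
  N → positive
  λ: degrees = first 3 digits = 77, minutes = 8.534; 77 + 8.534/60 = 77.1422333
  E → positive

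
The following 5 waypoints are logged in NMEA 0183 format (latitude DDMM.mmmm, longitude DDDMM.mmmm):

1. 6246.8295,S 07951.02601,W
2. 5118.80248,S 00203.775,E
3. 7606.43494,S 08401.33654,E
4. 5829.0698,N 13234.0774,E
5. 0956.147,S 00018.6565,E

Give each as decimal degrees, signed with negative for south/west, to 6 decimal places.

1. -62.780492, -79.850434
2. -51.313375, 2.062917
3. -76.107249, 84.022276
4. 58.484497, 132.567957
5. -9.935783, 0.310942

Point 1:
  Latitude: degrees = first 2 digits = 62, minutes = 46.8295; 62 + 46.8295/60 = 62.7804917
  S → negative
  Lon: degrees = first 3 digits = 79, minutes = 51.02601; 79 + 51.02601/60 = 79.8504335
  W ⇒ negate
Point 2:
  φ: degrees = first 2 digits = 51, minutes = 18.80248; 51 + 18.80248/60 = 51.3133747
  hemisphere S, so the sign is −
  Lon: degrees = first 3 digits = 2, minutes = 3.775; 2 + 3.775/60 = 2.0629167
  E ⇒ keep positive
Point 3:
  Lat: split at 2 digits → 76° and 6.43494′; 76 + 6.43494/60 = 76.1072490
  S → negative
  Lon: split at 3 digits → 084° and 1.33654′; 84 + 1.33654/60 = 84.0222757
  E → positive
Point 4:
  φ: degrees = first 2 digits = 58, minutes = 29.0698; 58 + 29.0698/60 = 58.4844967
  N → positive
  λ: degrees = first 3 digits = 132, minutes = 34.0774; 132 + 34.0774/60 = 132.5679567
  E → positive
Point 5:
  Latitude: degrees = first 2 digits = 9, minutes = 56.147; 9 + 56.147/60 = 9.9357833
  S ⇒ negate
  Longitude: split at 3 digits → 000° and 18.6565′; 0 + 18.6565/60 = 0.3109417
  E → positive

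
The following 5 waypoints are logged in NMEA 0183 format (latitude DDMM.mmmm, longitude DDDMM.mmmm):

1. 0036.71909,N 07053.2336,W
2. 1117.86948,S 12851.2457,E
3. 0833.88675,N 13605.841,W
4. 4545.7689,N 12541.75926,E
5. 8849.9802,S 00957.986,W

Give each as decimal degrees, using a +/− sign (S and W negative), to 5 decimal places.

1. 0.61198, -70.88723
2. -11.29782, 128.85410
3. 8.56478, -136.09735
4. 45.76282, 125.69599
5. -88.83300, -9.96643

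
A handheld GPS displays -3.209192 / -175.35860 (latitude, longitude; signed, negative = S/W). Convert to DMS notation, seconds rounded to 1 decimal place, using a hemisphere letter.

Latitude is negative → S; |value| = 3.209192
Latitude: 0.209192 × 60 = 12.55152′ → 12′, remainder × 60 = 33.091″
Longitude is negative → W; |value| = 175.358600
Lon: whole degrees 175; 21.51600′ → 21′ and 30.960″

3°12′33.1″ S, 175°21′31.0″ W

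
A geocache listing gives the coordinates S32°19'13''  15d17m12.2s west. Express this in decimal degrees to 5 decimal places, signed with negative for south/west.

-32.32028, -15.28672

Lat: 32° + 19/60 + 13/3600 = 32 + 0.316667 + 0.003611 = 32.320278
S → negative
λ: 15 + 17/60 + 12.2/3600 = 15.286722
W ⇒ negate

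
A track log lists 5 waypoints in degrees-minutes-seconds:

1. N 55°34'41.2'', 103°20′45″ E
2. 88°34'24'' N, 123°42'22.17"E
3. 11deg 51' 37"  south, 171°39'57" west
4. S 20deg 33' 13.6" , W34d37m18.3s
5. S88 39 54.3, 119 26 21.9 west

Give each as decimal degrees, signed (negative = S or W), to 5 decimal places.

1. 55.57811, 103.34583
2. 88.57333, 123.70616
3. -11.86028, -171.66583
4. -20.55378, -34.62175
5. -88.66508, -119.43942

Point 1:
  φ: 34′ + 41.2″ = 34.68667′; 55 + 34.68667/60 = 55.578111
  N ⇒ keep positive
  Longitude: 103° + 20/60 + 45/3600 = 103 + 0.333333 + 0.012500 = 103.345833
  E ⇒ keep positive
Point 2:
  Lat: 88° + 34/60 + 24/3600 = 88 + 0.566667 + 0.006667 = 88.573333
  N ⇒ keep positive
  λ: 42′ + 22.17″ = 42.36950′; 123 + 42.36950/60 = 123.706158
  E ⇒ keep positive
Point 3:
  Lat: 11 + 51/60 + 37/3600 = 11.860278
  hemisphere S, so the sign is −
  λ: 39′ + 57″ = 39.95000′; 171 + 39.95000/60 = 171.665833
  W ⇒ negate
Point 4:
  φ: 20° + 33/60 + 13.6/3600 = 20 + 0.550000 + 0.003778 = 20.553778
  S ⇒ negate
  λ: 37′ + 18.3″ = 37.30500′; 34 + 37.30500/60 = 34.621750
  hemisphere W, so the sign is −
Point 5:
  Lat: 88° + 39/60 + 54.3/3600 = 88 + 0.650000 + 0.015083 = 88.665083
  hemisphere S, so the sign is −
  Longitude: 119 + 26/60 + 21.9/3600 = 119.439417
  W → negative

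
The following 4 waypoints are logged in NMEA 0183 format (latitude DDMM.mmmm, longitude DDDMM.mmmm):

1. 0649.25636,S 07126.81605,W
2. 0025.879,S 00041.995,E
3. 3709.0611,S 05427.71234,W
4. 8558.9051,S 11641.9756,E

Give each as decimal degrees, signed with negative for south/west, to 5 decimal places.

1. -6.82094, -71.44693
2. -0.43132, 0.69992
3. -37.15102, -54.46187
4. -85.98175, 116.69959

Point 1:
  Latitude: split at 2 digits → 06° and 49.25636′; 6 + 49.25636/60 = 6.820939
  S ⇒ negate
  Longitude: split at 3 digits → 071° and 26.81605′; 71 + 26.81605/60 = 71.446934
  W ⇒ negate
Point 2:
  Latitude: split at 2 digits → 00° and 25.879′; 0 + 25.879/60 = 0.431317
  S ⇒ negate
  Lon: degrees = first 3 digits = 0, minutes = 41.995; 0 + 41.995/60 = 0.699917
  E → positive
Point 3:
  Lat: split at 2 digits → 37° and 9.0611′; 37 + 9.0611/60 = 37.151018
  hemisphere S, so the sign is −
  Longitude: degrees = first 3 digits = 54, minutes = 27.71234; 54 + 27.71234/60 = 54.461872
  W → negative
Point 4:
  φ: degrees = first 2 digits = 85, minutes = 58.9051; 85 + 58.9051/60 = 85.981752
  hemisphere S, so the sign is −
  λ: split at 3 digits → 116° and 41.9756′; 116 + 41.9756/60 = 116.699593
  E ⇒ keep positive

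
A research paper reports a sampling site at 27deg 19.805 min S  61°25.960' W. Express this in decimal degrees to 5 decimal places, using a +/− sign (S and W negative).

-27.33008, -61.43267

Lat: 19.805′ = 0.330083°; total 27.330083
S ⇒ negate
Lon: 61 + 25.96/60 = 61.432667
W → negative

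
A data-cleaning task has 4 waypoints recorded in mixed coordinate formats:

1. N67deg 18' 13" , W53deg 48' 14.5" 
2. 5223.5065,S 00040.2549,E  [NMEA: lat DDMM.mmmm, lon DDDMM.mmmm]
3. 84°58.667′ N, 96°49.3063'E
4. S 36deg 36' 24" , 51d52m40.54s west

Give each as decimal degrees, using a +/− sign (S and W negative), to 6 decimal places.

Point 1:
  Lat: 67° + 18/60 + 13/3600 = 67 + 0.300000 + 0.003611 = 67.3036111
  N → positive
  Lon: 53 + 48/60 + 14.5/3600 = 53.8040278
  W → negative
Point 2:
  Lat: split at 2 digits → 52° and 23.5065′; 52 + 23.5065/60 = 52.3917750
  S ⇒ negate
  Longitude: split at 3 digits → 000° and 40.2549′; 0 + 40.2549/60 = 0.6709150
  E → positive
Point 3:
  Lat: 58.667′ = 0.977783°; total 84.9777833
  N → positive
  Lon: 96 + 49.3063/60 = 96.8217717
  E ⇒ keep positive
Point 4:
  Latitude: 36 + 36/60 + 24/3600 = 36.6066667
  hemisphere S, so the sign is −
  Longitude: 51 + 52/60 + 40.54/3600 = 51.8779278
  W ⇒ negate

1. 67.303611, -53.804028
2. -52.391775, 0.670915
3. 84.977783, 96.821772
4. -36.606667, -51.877928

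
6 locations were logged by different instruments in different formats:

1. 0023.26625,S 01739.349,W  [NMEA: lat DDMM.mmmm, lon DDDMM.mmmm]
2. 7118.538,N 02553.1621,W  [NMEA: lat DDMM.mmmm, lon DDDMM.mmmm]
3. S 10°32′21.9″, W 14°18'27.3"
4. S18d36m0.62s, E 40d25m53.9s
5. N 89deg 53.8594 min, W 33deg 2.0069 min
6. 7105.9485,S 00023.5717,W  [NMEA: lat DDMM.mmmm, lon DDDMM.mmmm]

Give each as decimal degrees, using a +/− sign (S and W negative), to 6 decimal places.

1. -0.387771, -17.655817
2. 71.308967, -25.886035
3. -10.539417, -14.307583
4. -18.600172, 40.431639
5. 89.897657, -33.033448
6. -71.099142, -0.392862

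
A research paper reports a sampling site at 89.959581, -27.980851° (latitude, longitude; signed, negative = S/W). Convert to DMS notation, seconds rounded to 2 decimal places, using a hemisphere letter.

89°57′34.49″ N, 27°58′51.06″ W

φ: 0.959581 × 60 = 57.57486′ → 57′, remainder × 60 = 34.4916″
Longitude is negative → W; |value| = 27.980851
λ: whole degrees 27; 58.85106′ → 58′ and 51.0636″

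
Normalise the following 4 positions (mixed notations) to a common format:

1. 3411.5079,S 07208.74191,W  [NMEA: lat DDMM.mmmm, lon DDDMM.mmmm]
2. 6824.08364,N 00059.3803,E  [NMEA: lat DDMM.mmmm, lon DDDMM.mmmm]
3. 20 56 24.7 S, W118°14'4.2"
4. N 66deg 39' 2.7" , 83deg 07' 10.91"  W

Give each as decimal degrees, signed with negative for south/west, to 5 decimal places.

Point 1:
  Lat: split at 2 digits → 34° and 11.5079′; 34 + 11.5079/60 = 34.191798
  S → negative
  λ: split at 3 digits → 072° and 8.74191′; 72 + 8.74191/60 = 72.145699
  hemisphere W, so the sign is −
Point 2:
  φ: degrees = first 2 digits = 68, minutes = 24.08364; 68 + 24.08364/60 = 68.401394
  N ⇒ keep positive
  Lon: split at 3 digits → 000° and 59.3803′; 0 + 59.3803/60 = 0.989672
  E ⇒ keep positive
Point 3:
  φ: 56′ + 24.7″ = 56.41167′; 20 + 56.41167/60 = 20.940194
  S ⇒ negate
  Longitude: 118 + 14/60 + 4.2/3600 = 118.234500
  hemisphere W, so the sign is −
Point 4:
  φ: 66° + 39/60 + 2.7/3600 = 66 + 0.650000 + 0.000750 = 66.650750
  N ⇒ keep positive
  Longitude: 7′ + 10.91″ = 7.18183′; 83 + 7.18183/60 = 83.119697
  hemisphere W, so the sign is −

1. -34.19180, -72.14570
2. 68.40139, 0.98967
3. -20.94019, -118.23450
4. 66.65075, -83.11970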